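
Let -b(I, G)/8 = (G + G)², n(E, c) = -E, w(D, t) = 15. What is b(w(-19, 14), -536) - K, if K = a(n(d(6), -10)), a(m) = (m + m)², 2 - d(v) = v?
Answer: -9193536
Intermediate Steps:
d(v) = 2 - v
a(m) = 4*m² (a(m) = (2*m)² = 4*m²)
b(I, G) = -32*G² (b(I, G) = -8*(G + G)² = -8*4*G² = -32*G²)
K = 64 (K = 4*(-(2 - 1*6))² = 4*(-(2 - 6))² = 4*(-1*(-4))² = 4*4² = 4*16 = 64)
b(w(-19, 14), -536) - K = -32*(-536)² - 1*64 = -32*287296 - 64 = -9193472 - 64 = -9193536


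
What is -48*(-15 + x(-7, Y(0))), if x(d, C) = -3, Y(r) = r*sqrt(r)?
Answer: 864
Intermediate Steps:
Y(r) = r**(3/2)
-48*(-15 + x(-7, Y(0))) = -48*(-15 - 3) = -48*(-18) = 864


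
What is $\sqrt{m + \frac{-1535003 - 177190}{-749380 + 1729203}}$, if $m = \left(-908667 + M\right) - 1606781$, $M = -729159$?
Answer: $\frac{i \sqrt{3114996723035934542}}{979823} \approx 1801.3 i$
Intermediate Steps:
$m = -3244607$ ($m = \left(-908667 - 729159\right) - 1606781 = -1637826 - 1606781 = -3244607$)
$\sqrt{m + \frac{-1535003 - 177190}{-749380 + 1729203}} = \sqrt{-3244607 + \frac{-1535003 - 177190}{-749380 + 1729203}} = \sqrt{-3244607 - \frac{1712193}{979823}} = \sqrt{- \frac{3179142276754}{979823}} = \frac{i \sqrt{3114996723035934542}}{979823}$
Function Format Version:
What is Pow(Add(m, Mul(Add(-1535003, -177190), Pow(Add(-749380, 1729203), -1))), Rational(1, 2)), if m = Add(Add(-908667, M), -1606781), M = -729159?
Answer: Mul(Rational(1, 979823), I, Pow(3114996723035934542, Rational(1, 2))) ≈ Mul(1801.3, I)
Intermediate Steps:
m = -3244607 (m = Add(Add(-908667, -729159), -1606781) = Add(-1637826, -1606781) = -3244607)
Pow(Add(m, Mul(Add(-1535003, -177190), Pow(Add(-749380, 1729203), -1))), Rational(1, 2)) = Pow(Add(-3244607, Mul(Add(-1535003, -177190), Pow(Add(-749380, 1729203), -1))), Rational(1, 2)) = Pow(Add(-3244607, Mul(-1712193, Pow(979823, -1))), Rational(1, 2)) = Pow(Add(-3244607, Mul(-1712193, Rational(1, 979823))), Rational(1, 2)) = Pow(Add(-3244607, Rational(-1712193, 979823)), Rational(1, 2)) = Pow(Rational(-3179142276754, 979823), Rational(1, 2)) = Mul(Rational(1, 979823), I, Pow(3114996723035934542, Rational(1, 2)))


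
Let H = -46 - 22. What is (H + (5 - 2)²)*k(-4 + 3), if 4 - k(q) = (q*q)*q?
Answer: -295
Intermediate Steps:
k(q) = 4 - q³ (k(q) = 4 - q*q*q = 4 - q²*q = 4 - q³)
H = -68
(H + (5 - 2)²)*k(-4 + 3) = (-68 + (5 - 2)²)*(4 - (-4 + 3)³) = (-68 + 3²)*(4 - 1*(-1)³) = (-68 + 9)*(4 - 1*(-1)) = -59*(4 + 1) = -59*5 = -295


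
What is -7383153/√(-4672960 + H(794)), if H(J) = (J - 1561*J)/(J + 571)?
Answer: 7383153*I*√14313719/8179268 ≈ 3415.1*I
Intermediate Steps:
H(J) = -1560*J/(571 + J) (H(J) = (-1560*J)/(571 + J) = -1560*J/(571 + J))
-7383153/√(-4672960 + H(794)) = -7383153/√(-4672960 - 1560*794/(571 + 794)) = -7383153/√(-4672960 - 1560*794/1365) = -7383153/√(-4672960 - 1560*794*1/1365) = -7383153/√(-4672960 - 6352/7) = -7383153*(-I*√14313719/8179268) = -(-7383153)*I*√14313719/8179268 = 7383153*I*√14313719/8179268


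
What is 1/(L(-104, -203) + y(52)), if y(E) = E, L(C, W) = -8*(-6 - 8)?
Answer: 1/164 ≈ 0.0060976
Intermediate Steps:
L(C, W) = 112 (L(C, W) = -8*(-14) = 112)
1/(L(-104, -203) + y(52)) = 1/(112 + 52) = 1/164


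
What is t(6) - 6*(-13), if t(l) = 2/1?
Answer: 80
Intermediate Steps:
t(l) = 2 (t(l) = 2*1 = 2)
t(6) - 6*(-13) = 2 - 6*(-13) = 2 + 78 = 80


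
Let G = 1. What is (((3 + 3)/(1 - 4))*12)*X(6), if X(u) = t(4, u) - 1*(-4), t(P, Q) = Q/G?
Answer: -240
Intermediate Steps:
t(P, Q) = Q (t(P, Q) = Q/1 = Q*1 = Q)
X(u) = 4 + u (X(u) = u - 1*(-4) = u + 4 = 4 + u)
(((3 + 3)/(1 - 4))*12)*X(6) = (((3 + 3)/(1 - 4))*12)*(4 + 6) = ((6/(-3))*12)*10 = ((6*(-⅓))*12)*10 = -2*12*10 = -24*10 = -240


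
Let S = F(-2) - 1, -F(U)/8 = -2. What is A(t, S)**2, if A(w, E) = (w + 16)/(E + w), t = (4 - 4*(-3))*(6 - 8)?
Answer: 256/289 ≈ 0.88581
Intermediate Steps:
F(U) = 16 (F(U) = -8*(-2) = 16)
S = 15 (S = 16 - 1 = 15)
t = -32 (t = (4 + 12)*(-2) = 16*(-2) = -32)
A(w, E) = (16 + w)/(E + w)
A(t, S)**2 = ((16 - 32)/(15 - 32))**2 = (-16/(-17))**2 = (-1/17*(-16))**2 = (16/17)**2 = 256/289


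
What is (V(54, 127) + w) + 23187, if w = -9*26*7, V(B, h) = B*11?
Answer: 22143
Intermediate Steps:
V(B, h) = 11*B
w = -1638 (w = -234*7 = -1638)
(V(54, 127) + w) + 23187 = (11*54 - 1638) + 23187 = (594 - 1638) + 23187 = -1044 + 23187 = 22143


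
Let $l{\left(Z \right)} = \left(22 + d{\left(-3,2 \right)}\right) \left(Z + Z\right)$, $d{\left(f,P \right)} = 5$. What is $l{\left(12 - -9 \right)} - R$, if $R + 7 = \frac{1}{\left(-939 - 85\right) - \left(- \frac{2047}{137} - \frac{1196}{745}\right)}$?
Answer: $\frac{117324217778}{102825693} \approx 1141.0$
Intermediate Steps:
$R = - \frac{719881916}{102825693}$ ($R = -7 + \frac{1}{\left(-939 - 85\right) - \left(- \frac{2047}{137} - \frac{1196}{745}\right)} = -7 + \frac{1}{-1024 - - \frac{1688867}{102065}} = -7 + \frac{1}{-1024 + \left(\frac{1196}{745} + \frac{2047}{137}\right)} = -7 + \frac{1}{-1024 + \frac{1688867}{102065}} = -7 + \frac{1}{- \frac{102825693}{102065}} = -7 - \frac{102065}{102825693} = - \frac{719881916}{102825693} \approx -7.001$)
$l{\left(Z \right)} = 54 Z$ ($l{\left(Z \right)} = \left(22 + 5\right) \left(Z + Z\right) = 27 \cdot 2 Z = 54 Z$)
$l{\left(12 - -9 \right)} - R = 54 \left(12 - -9\right) - - \frac{719881916}{102825693} = 54 \left(12 + 9\right) + \frac{719881916}{102825693} = 54 \cdot 21 + \frac{719881916}{102825693} = 1134 + \frac{719881916}{102825693} = \frac{117324217778}{102825693}$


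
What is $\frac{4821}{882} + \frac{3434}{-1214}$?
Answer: $\frac{470651}{178458} \approx 2.6373$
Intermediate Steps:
$\frac{4821}{882} + \frac{3434}{-1214} = 4821 \cdot \frac{1}{882} + 3434 \left(- \frac{1}{1214}\right) = \frac{1607}{294} - \frac{1717}{607} = \frac{470651}{178458}$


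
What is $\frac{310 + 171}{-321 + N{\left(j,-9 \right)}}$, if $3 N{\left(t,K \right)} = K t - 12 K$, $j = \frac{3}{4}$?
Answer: $- \frac{1924}{1149} \approx -1.6745$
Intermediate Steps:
$j = \frac{3}{4}$ ($j = 3 \cdot \frac{1}{4} = \frac{3}{4} \approx 0.75$)
$N{\left(t,K \right)} = - 4 K + \frac{K t}{3}$ ($N{\left(t,K \right)} = \frac{K t - 12 K}{3} = \frac{- 12 K + K t}{3} = - 4 K + \frac{K t}{3}$)
$\frac{310 + 171}{-321 + N{\left(j,-9 \right)}} = \frac{310 + 171}{-321 + \frac{1}{3} \left(-9\right) \left(-12 + \frac{3}{4}\right)} = \frac{481}{-321 + \frac{1}{3} \left(-9\right) \left(- \frac{45}{4}\right)} = \frac{481}{-321 + \frac{135}{4}} = \frac{481}{- \frac{1149}{4}} = 481 \left(- \frac{4}{1149}\right) = - \frac{1924}{1149}$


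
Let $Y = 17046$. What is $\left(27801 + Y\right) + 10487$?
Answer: $55334$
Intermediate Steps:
$\left(27801 + Y\right) + 10487 = \left(27801 + 17046\right) + 10487 = 44847 + 10487 = 55334$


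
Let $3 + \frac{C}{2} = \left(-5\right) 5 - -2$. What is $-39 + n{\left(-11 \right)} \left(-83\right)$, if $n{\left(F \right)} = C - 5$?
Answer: $4692$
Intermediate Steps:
$C = -52$ ($C = -6 + 2 \left(\left(-5\right) 5 - -2\right) = -6 + 2 \left(-25 + 2\right) = -6 + 2 \left(-23\right) = -6 - 46 = -52$)
$n{\left(F \right)} = -57$ ($n{\left(F \right)} = -52 - 5 = -57$)
$-39 + n{\left(-11 \right)} \left(-83\right) = -39 - -4731 = -39 + 4731 = 4692$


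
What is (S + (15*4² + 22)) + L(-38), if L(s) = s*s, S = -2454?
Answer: -748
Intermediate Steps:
L(s) = s²
(S + (15*4² + 22)) + L(-38) = (-2454 + (15*4² + 22)) + (-38)² = (-2454 + (15*16 + 22)) + 1444 = (-2454 + (240 + 22)) + 1444 = (-2454 + 262) + 1444 = -2192 + 1444 = -748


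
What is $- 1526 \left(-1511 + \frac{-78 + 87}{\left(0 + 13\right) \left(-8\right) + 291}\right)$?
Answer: $\frac{431168248}{187} \approx 2.3057 \cdot 10^{6}$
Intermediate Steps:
$- 1526 \left(-1511 + \frac{-78 + 87}{\left(0 + 13\right) \left(-8\right) + 291}\right) = - 1526 \left(-1511 + \frac{9}{13 \left(-8\right) + 291}\right) = - 1526 \left(-1511 + \frac{9}{-104 + 291}\right) = - 1526 \left(-1511 + \frac{9}{187}\right) = \left(-1526\right) \left(- \frac{282548}{187}\right) = \frac{431168248}{187}$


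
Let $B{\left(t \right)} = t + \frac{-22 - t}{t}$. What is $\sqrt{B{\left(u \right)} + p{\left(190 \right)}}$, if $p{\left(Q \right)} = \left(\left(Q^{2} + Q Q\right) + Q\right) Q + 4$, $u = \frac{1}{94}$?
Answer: $\frac{\sqrt{121512981354}}{94} \approx 3708.4$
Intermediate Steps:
$u = \frac{1}{94} \approx 0.010638$
$p{\left(Q \right)} = 4 + Q \left(Q + 2 Q^{2}\right)$ ($p{\left(Q \right)} = \left(\left(Q^{2} + Q^{2}\right) + Q\right) Q + 4 = \left(2 Q^{2} + Q\right) Q + 4 = \left(Q + 2 Q^{2}\right) Q + 4 = Q \left(Q + 2 Q^{2}\right) + 4 = 4 + Q \left(Q + 2 Q^{2}\right)$)
$B{\left(t \right)} = t + \frac{-22 - t}{t}$
$\sqrt{B{\left(u \right)} + p{\left(190 \right)}} = \sqrt{\left(-1 + \frac{1}{94} - 22 \frac{1}{\frac{1}{94}}\right) + \left(4 + 190^{2} + 2 \cdot 190^{3}\right)} = \sqrt{\left(-1 + \frac{1}{94} - 2068\right) + \left(4 + 36100 + 2 \cdot 6859000\right)} = \sqrt{\left(-1 + \frac{1}{94} - 2068\right) + \left(4 + 36100 + 13718000\right)} = \sqrt{- \frac{194485}{94} + 13754104} = \sqrt{\frac{1292691291}{94}} = \frac{\sqrt{121512981354}}{94}$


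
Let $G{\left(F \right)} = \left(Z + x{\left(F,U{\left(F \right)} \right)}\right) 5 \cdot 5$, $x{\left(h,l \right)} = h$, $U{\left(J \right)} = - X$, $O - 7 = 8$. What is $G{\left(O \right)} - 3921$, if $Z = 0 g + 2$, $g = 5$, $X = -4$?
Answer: $-3496$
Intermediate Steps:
$O = 15$ ($O = 7 + 8 = 15$)
$U{\left(J \right)} = 4$ ($U{\left(J \right)} = \left(-1\right) \left(-4\right) = 4$)
$Z = 2$ ($Z = 0 \cdot 5 + 2 = 0 + 2 = 2$)
$G{\left(F \right)} = 50 + 25 F$ ($G{\left(F \right)} = \left(2 + F\right) 5 \cdot 5 = \left(2 + F\right) 25 = 50 + 25 F$)
$G{\left(O \right)} - 3921 = \left(50 + 25 \cdot 15\right) - 3921 = \left(50 + 375\right) - 3921 = 425 - 3921 = -3496$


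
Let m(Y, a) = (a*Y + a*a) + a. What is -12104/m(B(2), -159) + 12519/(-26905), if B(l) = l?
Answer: -159044849/166837905 ≈ -0.95329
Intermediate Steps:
m(Y, a) = a + a² + Y*a (m(Y, a) = (Y*a + a²) + a = (a² + Y*a) + a = a + a² + Y*a)
-12104/m(B(2), -159) + 12519/(-26905) = -12104*(-1/(159*(1 + 2 - 159))) + 12519/(-26905) = -12104/((-159*(-156))) + 12519*(-1/26905) = -12104/24804 - 12519/26905 = -12104*1/24804 - 12519/26905 = -3026/6201 - 12519/26905 = -159044849/166837905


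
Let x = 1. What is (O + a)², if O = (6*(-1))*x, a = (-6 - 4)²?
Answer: 8836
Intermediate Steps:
a = 100 (a = (-10)² = 100)
O = -6 (O = (6*(-1))*1 = -6*1 = -6)
(O + a)² = (-6 + 100)² = 94² = 8836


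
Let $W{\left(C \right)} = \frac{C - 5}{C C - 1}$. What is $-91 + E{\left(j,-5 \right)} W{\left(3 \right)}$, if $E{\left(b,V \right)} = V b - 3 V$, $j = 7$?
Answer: $-86$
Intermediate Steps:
$E{\left(b,V \right)} = - 3 V + V b$
$W{\left(C \right)} = \frac{-5 + C}{-1 + C^{2}}$ ($W{\left(C \right)} = \frac{-5 + C}{C^{2} - 1} = \frac{-5 + C}{-1 + C^{2}}$)
$-91 + E{\left(j,-5 \right)} W{\left(3 \right)} = -91 + - 5 \left(-3 + 7\right) \frac{-5 + 3}{-1 + 3^{2}} = -91 + \left(-5\right) 4 \frac{1}{-1 + 9} \left(-2\right) = -91 - 20 \cdot \frac{1}{8} \left(-2\right) = -91 - -5 = -91 + 5 = -86$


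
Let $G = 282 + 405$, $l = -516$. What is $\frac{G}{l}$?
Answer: $- \frac{229}{172} \approx -1.3314$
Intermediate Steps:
$G = 687$
$\frac{G}{l} = \frac{687}{-516} = 687 \left(- \frac{1}{516}\right) = - \frac{229}{172}$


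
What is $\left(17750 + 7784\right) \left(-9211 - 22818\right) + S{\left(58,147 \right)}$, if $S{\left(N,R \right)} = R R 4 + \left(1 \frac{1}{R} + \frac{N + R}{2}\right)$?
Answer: $- \frac{240416132563}{294} \approx -8.1774 \cdot 10^{8}$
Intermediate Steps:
$S{\left(N,R \right)} = \frac{1}{R} + \frac{N}{2} + \frac{R}{2} + 4 R^{2}$ ($S{\left(N,R \right)} = R^{2} \cdot 4 + \left(\frac{1}{R} + \left(N + R\right) \frac{1}{2}\right) = 4 R^{2} + \left(\frac{1}{R} + \left(\frac{N}{2} + \frac{R}{2}\right)\right) = 4 R^{2} + \left(\frac{1}{R} + \frac{N}{2} + \frac{R}{2}\right) = \frac{1}{R} + \frac{N}{2} + \frac{R}{2} + 4 R^{2}$)
$\left(17750 + 7784\right) \left(-9211 - 22818\right) + S{\left(58,147 \right)} = \left(17750 + 7784\right) \left(-9211 - 22818\right) + \frac{2 + 147 \left(58 + 147 + 8 \cdot 147^{2}\right)}{2 \cdot 147} = 25534 \left(-32029\right) + \frac{1}{2} \cdot \frac{1}{147} \left(2 + 147 \left(58 + 147 + 8 \cdot 21609\right)\right) = -817828486 + \frac{1}{2} \cdot \frac{1}{147} \left(2 + 147 \left(58 + 147 + 172872\right)\right) = -817828486 + \frac{1}{2} \cdot \frac{1}{147} \left(2 + 147 \cdot 173077\right) = -817828486 + \frac{1}{2} \cdot \frac{1}{147} \left(2 + 25442319\right) = -817828486 + \frac{1}{2} \cdot \frac{1}{147} \cdot 25442321 = -817828486 + \frac{25442321}{294} = - \frac{240416132563}{294}$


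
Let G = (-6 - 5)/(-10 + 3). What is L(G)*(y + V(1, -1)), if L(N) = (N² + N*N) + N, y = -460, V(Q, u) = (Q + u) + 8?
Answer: -144188/49 ≈ -2942.6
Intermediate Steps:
V(Q, u) = 8 + Q + u
G = 11/7 (G = -11/(-7) = -11*(-⅐) = 11/7 ≈ 1.5714)
L(N) = N + 2*N² (L(N) = (N² + N²) + N = 2*N² + N = N + 2*N²)
L(G)*(y + V(1, -1)) = (11*(1 + 2*(11/7))/7)*(-460 + (8 + 1 - 1)) = (11*(1 + 22/7)/7)*(-460 + 8) = ((11/7)*(29/7))*(-452) = (319/49)*(-452) = -144188/49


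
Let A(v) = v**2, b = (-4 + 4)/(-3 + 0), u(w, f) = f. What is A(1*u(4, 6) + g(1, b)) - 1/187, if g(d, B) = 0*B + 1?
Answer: 9162/187 ≈ 48.995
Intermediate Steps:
b = 0 (b = 0/(-3) = 0*(-1/3) = 0)
g(d, B) = 1 (g(d, B) = 0 + 1 = 1)
A(1*u(4, 6) + g(1, b)) - 1/187 = (1*6 + 1)**2 - 1/187 = (6 + 1)**2 - 1*1/187 = 7**2 - 1/187 = 49 - 1/187 = 9162/187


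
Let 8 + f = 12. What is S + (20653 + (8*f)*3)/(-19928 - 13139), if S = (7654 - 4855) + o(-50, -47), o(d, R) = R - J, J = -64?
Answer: 93095923/33067 ≈ 2815.4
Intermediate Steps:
f = 4 (f = -8 + 12 = 4)
o(d, R) = 64 + R (o(d, R) = R - 1*(-64) = R + 64 = 64 + R)
S = 2816 (S = (7654 - 4855) + (64 - 47) = 2799 + 17 = 2816)
S + (20653 + (8*f)*3)/(-19928 - 13139) = 2816 + (20653 + (8*4)*3)/(-19928 - 13139) = 2816 + (20653 + 32*3)/(-33067) = 2816 + (20653 + 96)*(-1/33067) = 2816 + 20749*(-1/33067) = 2816 - 20749/33067 = 93095923/33067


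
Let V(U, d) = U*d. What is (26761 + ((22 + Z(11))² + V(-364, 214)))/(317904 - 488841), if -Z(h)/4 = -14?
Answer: 15017/56979 ≈ 0.26355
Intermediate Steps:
Z(h) = 56 (Z(h) = -4*(-14) = 56)
(26761 + ((22 + Z(11))² + V(-364, 214)))/(317904 - 488841) = (26761 + ((22 + 56)² - 364*214))/(317904 - 488841) = (26761 + (78² - 77896))/(-170937) = (26761 + (6084 - 77896))*(-1/170937) = (26761 - 71812)*(-1/170937) = -45051*(-1/170937) = 15017/56979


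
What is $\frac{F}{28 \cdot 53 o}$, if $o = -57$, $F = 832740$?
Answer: $- \frac{69395}{7049} \approx -9.8447$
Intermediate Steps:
$\frac{F}{28 \cdot 53 o} = \frac{832740}{28 \cdot 53 \left(-57\right)} = \frac{832740}{1484 \left(-57\right)} = \frac{832740}{-84588} = 832740 \left(- \frac{1}{84588}\right) = - \frac{69395}{7049}$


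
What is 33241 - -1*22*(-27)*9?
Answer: 27895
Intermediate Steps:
33241 - -1*22*(-27)*9 = 33241 - (-22*(-27))*9 = 33241 - 594*9 = 33241 - 1*5346 = 33241 - 5346 = 27895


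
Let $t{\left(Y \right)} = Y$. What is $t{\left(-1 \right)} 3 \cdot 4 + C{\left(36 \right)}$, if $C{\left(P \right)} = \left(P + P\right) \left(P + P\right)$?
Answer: $5172$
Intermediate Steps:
$C{\left(P \right)} = 4 P^{2}$ ($C{\left(P \right)} = 2 P 2 P = 4 P^{2}$)
$t{\left(-1 \right)} 3 \cdot 4 + C{\left(36 \right)} = \left(-1\right) 3 \cdot 4 + 4 \cdot 36^{2} = \left(-3\right) 4 + 4 \cdot 1296 = -12 + 5184 = 5172$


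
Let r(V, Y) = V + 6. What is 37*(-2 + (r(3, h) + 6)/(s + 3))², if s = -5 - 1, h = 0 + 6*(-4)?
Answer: 1813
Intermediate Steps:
h = -24 (h = 0 - 24 = -24)
r(V, Y) = 6 + V
s = -6
37*(-2 + (r(3, h) + 6)/(s + 3))² = 37*(-2 + ((6 + 3) + 6)/(-6 + 3))² = 37*(-2 + (9 + 6)/(-3))² = 37*(-2 + 15*(-⅓))² = 37*(-2 - 5)² = 37*(-7)² = 37*49 = 1813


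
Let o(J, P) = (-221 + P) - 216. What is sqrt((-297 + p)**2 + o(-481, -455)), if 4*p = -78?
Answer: sqrt(397121)/2 ≈ 315.09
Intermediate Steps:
p = -39/2 (p = (1/4)*(-78) = -39/2 ≈ -19.500)
o(J, P) = -437 + P
sqrt((-297 + p)**2 + o(-481, -455)) = sqrt((-297 - 39/2)**2 + (-437 - 455)) = sqrt((-633/2)**2 - 892) = sqrt(400689/4 - 892) = sqrt(397121/4) = sqrt(397121)/2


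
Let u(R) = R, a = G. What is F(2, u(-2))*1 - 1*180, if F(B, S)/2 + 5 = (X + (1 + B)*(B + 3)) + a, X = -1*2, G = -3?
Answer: -170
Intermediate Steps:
X = -2
a = -3
F(B, S) = -20 + 2*(1 + B)*(3 + B) (F(B, S) = -10 + 2*((-2 + (1 + B)*(B + 3)) - 3) = -10 + 2*((-2 + (1 + B)*(3 + B)) - 3) = -10 + 2*(-5 + (1 + B)*(3 + B)) = -10 + (-10 + 2*(1 + B)*(3 + B)) = -20 + 2*(1 + B)*(3 + B))
F(2, u(-2))*1 - 1*180 = (-14 + 2*2² + 8*2)*1 - 1*180 = (-14 + 2*4 + 16)*1 - 180 = (-14 + 8 + 16)*1 - 180 = 10*1 - 180 = 10 - 180 = -170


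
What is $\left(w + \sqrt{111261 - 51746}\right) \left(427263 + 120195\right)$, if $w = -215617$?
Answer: $-118041251586 + 547458 \sqrt{59515} \approx -1.1791 \cdot 10^{11}$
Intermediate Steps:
$\left(w + \sqrt{111261 - 51746}\right) \left(427263 + 120195\right) = \left(-215617 + \sqrt{111261 - 51746}\right) \left(427263 + 120195\right) = \left(-215617 + \sqrt{59515}\right) 547458 = -118041251586 + 547458 \sqrt{59515}$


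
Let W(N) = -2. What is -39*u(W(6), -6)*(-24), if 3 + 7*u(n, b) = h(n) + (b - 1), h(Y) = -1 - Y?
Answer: -8424/7 ≈ -1203.4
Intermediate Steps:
u(n, b) = -5/7 - n/7 + b/7 (u(n, b) = -3/7 + ((-1 - n) + (b - 1))/7 = -3/7 + ((-1 - n) + (-1 + b))/7 = -3/7 + (-2 + b - n)/7 = -3/7 + (-2/7 - n/7 + b/7) = -5/7 - n/7 + b/7)
-39*u(W(6), -6)*(-24) = -39*(-5/7 - ⅐*(-2) + (⅐)*(-6))*(-24) = -39*(-5/7 + 2/7 - 6/7)*(-24) = -39*(-9/7)*(-24) = (351/7)*(-24) = -8424/7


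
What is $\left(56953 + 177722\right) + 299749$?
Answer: $534424$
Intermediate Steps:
$\left(56953 + 177722\right) + 299749 = 234675 + 299749 = 534424$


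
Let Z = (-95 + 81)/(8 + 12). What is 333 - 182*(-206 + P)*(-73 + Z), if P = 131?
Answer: -1005672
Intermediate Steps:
Z = -7/10 (Z = -14/20 = -14*1/20 = -7/10 ≈ -0.70000)
333 - 182*(-206 + P)*(-73 + Z) = 333 - 182*(-206 + 131)*(-73 - 7/10) = 333 - (-13650)*(-737)/10 = 333 - 182*11055/2 = 333 - 1006005 = -1005672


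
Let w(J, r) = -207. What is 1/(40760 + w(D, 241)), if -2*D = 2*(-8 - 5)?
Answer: 1/40553 ≈ 2.4659e-5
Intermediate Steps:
D = 13 (D = -(-8 - 5) = -(-13) = -1/2*(-26) = 13)
1/(40760 + w(D, 241)) = 1/(40760 - 207) = 1/40553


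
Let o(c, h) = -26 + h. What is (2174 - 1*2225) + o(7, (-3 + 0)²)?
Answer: -68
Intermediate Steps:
(2174 - 1*2225) + o(7, (-3 + 0)²) = (2174 - 1*2225) + (-26 + (-3 + 0)²) = (2174 - 2225) + (-26 + (-3)²) = -51 + (-26 + 9) = -51 - 17 = -68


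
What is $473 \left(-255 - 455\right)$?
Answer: $-335830$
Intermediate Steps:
$473 \left(-255 - 455\right) = 473 \left(-710\right) = -335830$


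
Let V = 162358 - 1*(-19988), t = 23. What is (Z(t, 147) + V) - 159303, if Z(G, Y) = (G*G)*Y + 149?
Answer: 100955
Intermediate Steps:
V = 182346 (V = 162358 + 19988 = 182346)
Z(G, Y) = 149 + Y*G² (Z(G, Y) = G²*Y + 149 = Y*G² + 149 = 149 + Y*G²)
(Z(t, 147) + V) - 159303 = ((149 + 147*23²) + 182346) - 159303 = ((149 + 147*529) + 182346) - 159303 = ((149 + 77763) + 182346) - 159303 = (77912 + 182346) - 159303 = 260258 - 159303 = 100955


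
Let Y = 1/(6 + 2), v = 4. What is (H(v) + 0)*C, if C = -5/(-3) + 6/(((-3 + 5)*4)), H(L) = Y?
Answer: 29/96 ≈ 0.30208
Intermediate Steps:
Y = 1/8 ≈ 0.12500
H(L) = 1/8
C = 29/12 (C = -5*(-1/3) + 6/((2*4)) = 5/3 + 6/8 = 5/3 + 6*(1/8) = 5/3 + 3/4 = 29/12 ≈ 2.4167)
(H(v) + 0)*C = (1/8 + 0)*(29/12) = (1/8)*(29/12) = 29/96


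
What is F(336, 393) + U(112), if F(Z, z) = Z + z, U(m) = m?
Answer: 841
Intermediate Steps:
F(336, 393) + U(112) = (336 + 393) + 112 = 729 + 112 = 841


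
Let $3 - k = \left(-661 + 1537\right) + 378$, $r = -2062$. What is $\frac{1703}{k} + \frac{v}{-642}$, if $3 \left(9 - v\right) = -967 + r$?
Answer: $- \frac{394613}{133857} \approx -2.948$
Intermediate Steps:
$v = \frac{3056}{3}$ ($v = 9 - \frac{-967 - 2062}{3} = 9 - - \frac{3029}{3} = 9 + \frac{3029}{3} = \frac{3056}{3} \approx 1018.7$)
$k = -1251$ ($k = 3 - \left(\left(-661 + 1537\right) + 378\right) = 3 - \left(876 + 378\right) = 3 - 1254 = -1251$)
$\frac{1703}{k} + \frac{v}{-642} = \frac{1703}{-1251} + \frac{3056}{3 \left(-642\right)} = 1703 \left(- \frac{1}{1251}\right) + \frac{3056}{3} \left(- \frac{1}{642}\right) = - \frac{1703}{1251} - \frac{1528}{963} = - \frac{394613}{133857}$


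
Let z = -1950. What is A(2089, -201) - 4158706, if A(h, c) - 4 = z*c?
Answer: -3766752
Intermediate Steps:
A(h, c) = 4 - 1950*c
A(2089, -201) - 4158706 = (4 - 1950*(-201)) - 4158706 = (4 + 391950) - 4158706 = 391954 - 4158706 = -3766752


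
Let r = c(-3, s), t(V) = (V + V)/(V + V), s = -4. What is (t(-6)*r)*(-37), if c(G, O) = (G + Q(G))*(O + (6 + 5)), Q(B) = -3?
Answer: 1554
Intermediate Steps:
t(V) = 1 (t(V) = (2*V)/((2*V)) = (2*V)*(1/(2*V)) = 1)
c(G, O) = (-3 + G)*(11 + O) (c(G, O) = (G - 3)*(O + (6 + 5)) = (-3 + G)*(O + 11) = (-3 + G)*(11 + O))
r = -42 (r = -33 - 3*(-4) + 11*(-3) - 3*(-4) = -33 + 12 - 33 + 12 = -42)
(t(-6)*r)*(-37) = (1*(-42))*(-37) = -42*(-37) = 1554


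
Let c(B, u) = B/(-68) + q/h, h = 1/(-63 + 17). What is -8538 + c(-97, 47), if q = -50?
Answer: -424087/68 ≈ -6236.6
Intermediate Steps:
h = -1/46 (h = 1/(-46) = -1/46 ≈ -0.021739)
c(B, u) = 2300 - B/68 (c(B, u) = B/(-68) - 50/(-1/46) = B*(-1/68) - 50*(-46) = -B/68 + 2300 = 2300 - B/68)
-8538 + c(-97, 47) = -8538 + (2300 - 1/68*(-97)) = -8538 + (2300 + 97/68) = -8538 + 156497/68 = -424087/68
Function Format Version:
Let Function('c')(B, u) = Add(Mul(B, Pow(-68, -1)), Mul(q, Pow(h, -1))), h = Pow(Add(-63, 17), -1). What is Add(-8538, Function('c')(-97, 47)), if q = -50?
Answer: Rational(-424087, 68) ≈ -6236.6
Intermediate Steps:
h = Rational(-1, 46) (h = Pow(-46, -1) = Rational(-1, 46) ≈ -0.021739)
Function('c')(B, u) = Add(2300, Mul(Rational(-1, 68), B)) (Function('c')(B, u) = Add(Mul(B, Pow(-68, -1)), Mul(-50, Pow(Rational(-1, 46), -1))) = Add(Mul(B, Rational(-1, 68)), Mul(-50, -46)) = Add(Mul(Rational(-1, 68), B), 2300) = Add(2300, Mul(Rational(-1, 68), B)))
Add(-8538, Function('c')(-97, 47)) = Add(-8538, Add(2300, Mul(Rational(-1, 68), -97))) = Add(-8538, Add(2300, Rational(97, 68))) = Add(-8538, Rational(156497, 68)) = Rational(-424087, 68)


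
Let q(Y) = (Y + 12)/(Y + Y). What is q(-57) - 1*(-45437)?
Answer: 1726621/38 ≈ 45437.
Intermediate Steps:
q(Y) = (12 + Y)/(2*Y) (q(Y) = (12 + Y)/((2*Y)) = (12 + Y)*(1/(2*Y)) = (12 + Y)/(2*Y))
q(-57) - 1*(-45437) = (½)*(12 - 57)/(-57) - 1*(-45437) = (½)*(-1/57)*(-45) + 45437 = 15/38 + 45437 = 1726621/38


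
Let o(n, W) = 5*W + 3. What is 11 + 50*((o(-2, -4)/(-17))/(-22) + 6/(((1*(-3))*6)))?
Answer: -262/33 ≈ -7.9394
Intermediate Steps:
o(n, W) = 3 + 5*W
11 + 50*((o(-2, -4)/(-17))/(-22) + 6/(((1*(-3))*6))) = 11 + 50*(((3 + 5*(-4))/(-17))/(-22) + 6/(((1*(-3))*6))) = 11 + 50*(((3 - 20)*(-1/17))*(-1/22) + 6/((-3*6))) = 11 + 50*(-17*(-1/17)*(-1/22) + 6/(-18)) = 11 + 50*(1*(-1/22) + 6*(-1/18)) = 11 + 50*(-1/22 - ⅓) = 11 + 50*(-25/66) = 11 - 625/33 = -262/33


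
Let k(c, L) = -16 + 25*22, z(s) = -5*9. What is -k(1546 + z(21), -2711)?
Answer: -534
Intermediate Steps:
z(s) = -45
k(c, L) = 534 (k(c, L) = -16 + 550 = 534)
-k(1546 + z(21), -2711) = -1*534 = -534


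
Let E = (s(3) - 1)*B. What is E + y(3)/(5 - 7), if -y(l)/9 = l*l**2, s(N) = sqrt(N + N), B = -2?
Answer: 247/2 - 2*sqrt(6) ≈ 118.60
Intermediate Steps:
s(N) = sqrt(2)*sqrt(N) (s(N) = sqrt(2*N) = sqrt(2)*sqrt(N))
y(l) = -9*l**3 (y(l) = -9*l*l**2 = -9*l**3)
E = 2 - 2*sqrt(6) (E = (sqrt(2)*sqrt(3) - 1)*(-2) = (sqrt(6) - 1)*(-2) = (-1 + sqrt(6))*(-2) = 2 - 2*sqrt(6) ≈ -2.8990)
E + y(3)/(5 - 7) = (2 - 2*sqrt(6)) + (-9*3**3)/(5 - 7) = (2 - 2*sqrt(6)) + (-9*27)/(-2) = (2 - 2*sqrt(6)) - 1/2*(-243) = (2 - 2*sqrt(6)) + 243/2 = 247/2 - 2*sqrt(6)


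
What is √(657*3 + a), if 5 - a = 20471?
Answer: 3*I*√2055 ≈ 136.0*I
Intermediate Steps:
a = -20466 (a = 5 - 1*20471 = 5 - 20471 = -20466)
√(657*3 + a) = √(657*3 - 20466) = √(1971 - 20466) = √(-18495) = 3*I*√2055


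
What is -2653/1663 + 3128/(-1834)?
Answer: -5033733/1524971 ≈ -3.3009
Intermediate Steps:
-2653/1663 + 3128/(-1834) = -2653*1/1663 + 3128*(-1/1834) = -2653/1663 - 1564/917 = -5033733/1524971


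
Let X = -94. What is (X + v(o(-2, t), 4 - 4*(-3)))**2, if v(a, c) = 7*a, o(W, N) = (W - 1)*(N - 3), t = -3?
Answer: 1024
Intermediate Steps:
o(W, N) = (-1 + W)*(-3 + N)
(X + v(o(-2, t), 4 - 4*(-3)))**2 = (-94 + 7*(3 - 1*(-3) - 3*(-2) - 3*(-2)))**2 = (-94 + 7*(3 + 3 + 6 + 6))**2 = (-94 + 7*18)**2 = (-94 + 126)**2 = 32**2 = 1024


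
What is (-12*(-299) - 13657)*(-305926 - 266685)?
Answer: 5765620159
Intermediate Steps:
(-12*(-299) - 13657)*(-305926 - 266685) = (3588 - 13657)*(-572611) = -10069*(-572611) = 5765620159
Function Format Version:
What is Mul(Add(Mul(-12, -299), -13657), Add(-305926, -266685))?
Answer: 5765620159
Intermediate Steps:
Mul(Add(Mul(-12, -299), -13657), Add(-305926, -266685)) = Mul(Add(3588, -13657), -572611) = Mul(-10069, -572611) = 5765620159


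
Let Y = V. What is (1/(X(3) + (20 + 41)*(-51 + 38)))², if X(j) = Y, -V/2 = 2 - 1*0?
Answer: 1/635209 ≈ 1.5743e-6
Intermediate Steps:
V = -4 (V = -2*(2 - 1*0) = -2*(2 + 0) = -2*2 = -4)
Y = -4
X(j) = -4
(1/(X(3) + (20 + 41)*(-51 + 38)))² = (1/(-4 + (20 + 41)*(-51 + 38)))² = (1/(-4 + 61*(-13)))² = (1/(-4 - 793))² = (1/(-797))² = (-1/797)² = 1/635209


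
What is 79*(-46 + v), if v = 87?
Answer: 3239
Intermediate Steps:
79*(-46 + v) = 79*(-46 + 87) = 79*41 = 3239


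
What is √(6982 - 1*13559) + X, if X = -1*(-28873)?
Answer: 28873 + I*√6577 ≈ 28873.0 + 81.099*I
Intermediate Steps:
X = 28873
√(6982 - 1*13559) + X = √(6982 - 1*13559) + 28873 = √(6982 - 13559) + 28873 = √(-6577) + 28873 = I*√6577 + 28873 = 28873 + I*√6577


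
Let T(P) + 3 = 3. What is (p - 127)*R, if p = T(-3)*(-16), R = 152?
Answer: -19304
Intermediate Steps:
T(P) = 0 (T(P) = -3 + 3 = 0)
p = 0 (p = 0*(-16) = 0)
(p - 127)*R = (0 - 127)*152 = -127*152 = -19304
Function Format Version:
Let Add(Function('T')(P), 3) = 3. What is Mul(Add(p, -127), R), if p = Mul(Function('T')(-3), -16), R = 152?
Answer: -19304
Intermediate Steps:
Function('T')(P) = 0 (Function('T')(P) = Add(-3, 3) = 0)
p = 0 (p = Mul(0, -16) = 0)
Mul(Add(p, -127), R) = Mul(Add(0, -127), 152) = Mul(-127, 152) = -19304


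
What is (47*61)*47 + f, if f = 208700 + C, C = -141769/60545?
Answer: 20793977936/60545 ≈ 3.4345e+5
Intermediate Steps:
C = -141769/60545 (C = -141769*1/60545 = -141769/60545 ≈ -2.3415)
f = 12635599731/60545 (f = 208700 - 141769/60545 = 12635599731/60545 ≈ 2.0870e+5)
(47*61)*47 + f = (47*61)*47 + 12635599731/60545 = 2867*47 + 12635599731/60545 = 134749 + 12635599731/60545 = 20793977936/60545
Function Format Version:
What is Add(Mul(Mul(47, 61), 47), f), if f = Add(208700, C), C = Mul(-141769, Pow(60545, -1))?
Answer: Rational(20793977936, 60545) ≈ 3.4345e+5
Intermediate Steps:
C = Rational(-141769, 60545) (C = Mul(-141769, Rational(1, 60545)) = Rational(-141769, 60545) ≈ -2.3415)
f = Rational(12635599731, 60545) (f = Add(208700, Rational(-141769, 60545)) = Rational(12635599731, 60545) ≈ 2.0870e+5)
Add(Mul(Mul(47, 61), 47), f) = Add(Mul(Mul(47, 61), 47), Rational(12635599731, 60545)) = Add(Mul(2867, 47), Rational(12635599731, 60545)) = Add(134749, Rational(12635599731, 60545)) = Rational(20793977936, 60545)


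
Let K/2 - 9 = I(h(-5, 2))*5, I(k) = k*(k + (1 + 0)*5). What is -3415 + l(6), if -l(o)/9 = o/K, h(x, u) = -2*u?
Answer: -37538/11 ≈ -3412.5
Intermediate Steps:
I(k) = k*(5 + k) (I(k) = k*(k + 1*5) = k*(k + 5) = k*(5 + k))
K = -22 (K = 18 + 2*(((-2*2)*(5 - 2*2))*5) = 18 + 2*(-4*(5 - 4)*5) = 18 + 2*(-4*1*5) = 18 + 2*(-4*5) = 18 + 2*(-20) = 18 - 40 = -22)
l(o) = 9*o/22 (l(o) = -9*o/(-22) = -9*o*(-1)/22 = -(-9)*o/22 = 9*o/22)
-3415 + l(6) = -3415 + (9/22)*6 = -3415 + 27/11 = -37538/11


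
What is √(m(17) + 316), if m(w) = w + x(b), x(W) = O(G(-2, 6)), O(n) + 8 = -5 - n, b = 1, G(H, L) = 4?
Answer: 2*√79 ≈ 17.776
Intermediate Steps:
O(n) = -13 - n (O(n) = -8 + (-5 - n) = -13 - n)
x(W) = -17 (x(W) = -13 - 1*4 = -13 - 4 = -17)
m(w) = -17 + w (m(w) = w - 17 = -17 + w)
√(m(17) + 316) = √((-17 + 17) + 316) = √(0 + 316) = √316 = 2*√79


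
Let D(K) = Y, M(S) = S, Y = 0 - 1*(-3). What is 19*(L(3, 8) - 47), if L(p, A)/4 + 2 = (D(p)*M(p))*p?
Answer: 1007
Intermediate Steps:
Y = 3 (Y = 0 + 3 = 3)
D(K) = 3
L(p, A) = -8 + 12*p**2 (L(p, A) = -8 + 4*((3*p)*p) = -8 + 4*(3*p**2) = -8 + 12*p**2)
19*(L(3, 8) - 47) = 19*((-8 + 12*3**2) - 47) = 19*((-8 + 12*9) - 47) = 19*((-8 + 108) - 47) = 19*(100 - 47) = 19*53 = 1007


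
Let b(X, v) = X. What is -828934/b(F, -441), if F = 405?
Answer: -828934/405 ≈ -2046.8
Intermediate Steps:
-828934/b(F, -441) = -828934/405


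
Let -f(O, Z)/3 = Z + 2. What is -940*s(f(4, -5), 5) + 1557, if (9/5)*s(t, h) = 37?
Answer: -159887/9 ≈ -17765.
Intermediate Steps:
f(O, Z) = -6 - 3*Z (f(O, Z) = -3*(Z + 2) = -3*(2 + Z) = -6 - 3*Z)
s(t, h) = 185/9 (s(t, h) = (5/9)*37 = 185/9)
-940*s(f(4, -5), 5) + 1557 = -940*185/9 + 1557 = -173900/9 + 1557 = -159887/9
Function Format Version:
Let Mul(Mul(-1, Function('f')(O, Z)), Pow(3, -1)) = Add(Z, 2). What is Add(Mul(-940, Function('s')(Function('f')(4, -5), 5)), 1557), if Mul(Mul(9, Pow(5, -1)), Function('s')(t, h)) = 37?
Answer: Rational(-159887, 9) ≈ -17765.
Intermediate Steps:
Function('f')(O, Z) = Add(-6, Mul(-3, Z)) (Function('f')(O, Z) = Mul(-3, Add(Z, 2)) = Mul(-3, Add(2, Z)) = Add(-6, Mul(-3, Z)))
Function('s')(t, h) = Rational(185, 9) (Function('s')(t, h) = Mul(Rational(5, 9), 37) = Rational(185, 9))
Add(Mul(-940, Function('s')(Function('f')(4, -5), 5)), 1557) = Add(Mul(-940, Rational(185, 9)), 1557) = Add(Rational(-173900, 9), 1557) = Rational(-159887, 9)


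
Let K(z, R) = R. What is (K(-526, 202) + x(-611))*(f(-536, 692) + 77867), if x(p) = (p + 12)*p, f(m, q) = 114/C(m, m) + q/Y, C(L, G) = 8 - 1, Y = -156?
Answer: 1112222821838/39 ≈ 2.8519e+10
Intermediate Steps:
C(L, G) = 7
f(m, q) = 114/7 - q/156 (f(m, q) = 114/7 + q/(-156) = 114*(⅐) + q*(-1/156) = 114/7 - q/156)
x(p) = p*(12 + p) (x(p) = (12 + p)*p = p*(12 + p))
(K(-526, 202) + x(-611))*(f(-536, 692) + 77867) = (202 - 611*(12 - 611))*((114/7 - 1/156*692) + 77867) = (202 - 611*(-599))*((114/7 - 173/39) + 77867) = (202 + 365989)*(3235/273 + 77867) = 366191*(21260926/273) = 1112222821838/39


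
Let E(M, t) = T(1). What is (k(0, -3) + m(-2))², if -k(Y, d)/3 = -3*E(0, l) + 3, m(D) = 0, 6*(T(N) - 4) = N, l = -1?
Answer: 3249/4 ≈ 812.25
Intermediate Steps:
T(N) = 4 + N/6
E(M, t) = 25/6 (E(M, t) = 4 + (⅙)*1 = 4 + ⅙ = 25/6)
k(Y, d) = 57/2 (k(Y, d) = -3*(-3*25/6 + 3) = -3*(-25/2 + 3) = -3*(-19/2) = 57/2)
(k(0, -3) + m(-2))² = (57/2 + 0)² = (57/2)² = 3249/4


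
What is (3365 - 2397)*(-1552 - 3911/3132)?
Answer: -1177275550/783 ≈ -1.5035e+6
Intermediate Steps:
(3365 - 2397)*(-1552 - 3911/3132) = 968*(-1552 - 3911*1/3132) = 968*(-1552 - 3911/3132) = 968*(-4864775/3132) = -1177275550/783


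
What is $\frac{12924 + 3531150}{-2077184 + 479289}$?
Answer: $- \frac{3544074}{1597895} \approx -2.218$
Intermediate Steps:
$\frac{12924 + 3531150}{-2077184 + 479289} = \frac{3544074}{-1597895} = 3544074 \left(- \frac{1}{1597895}\right) = - \frac{3544074}{1597895}$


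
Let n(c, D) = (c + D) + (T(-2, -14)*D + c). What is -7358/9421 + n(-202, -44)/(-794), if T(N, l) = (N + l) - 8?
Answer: -5785110/3740137 ≈ -1.5468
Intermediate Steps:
T(N, l) = -8 + N + l
n(c, D) = -23*D + 2*c (n(c, D) = (c + D) + ((-8 - 2 - 14)*D + c) = (D + c) + (-24*D + c) = (D + c) + (c - 24*D) = -23*D + 2*c)
-7358/9421 + n(-202, -44)/(-794) = -7358/9421 + (-23*(-44) + 2*(-202))/(-794) = -7358*1/9421 + (1012 - 404)*(-1/794) = -7358/9421 + 608*(-1/794) = -7358/9421 - 304/397 = -5785110/3740137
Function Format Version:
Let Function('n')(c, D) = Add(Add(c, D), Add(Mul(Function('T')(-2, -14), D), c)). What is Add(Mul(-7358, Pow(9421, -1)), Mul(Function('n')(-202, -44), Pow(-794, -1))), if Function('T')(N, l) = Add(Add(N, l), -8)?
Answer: Rational(-5785110, 3740137) ≈ -1.5468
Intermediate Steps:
Function('T')(N, l) = Add(-8, N, l)
Function('n')(c, D) = Add(Mul(-23, D), Mul(2, c)) (Function('n')(c, D) = Add(Add(c, D), Add(Mul(Add(-8, -2, -14), D), c)) = Add(Add(D, c), Add(Mul(-24, D), c)) = Add(Add(D, c), Add(c, Mul(-24, D))) = Add(Mul(-23, D), Mul(2, c)))
Add(Mul(-7358, Pow(9421, -1)), Mul(Function('n')(-202, -44), Pow(-794, -1))) = Add(Mul(-7358, Pow(9421, -1)), Mul(Add(Mul(-23, -44), Mul(2, -202)), Pow(-794, -1))) = Add(Mul(-7358, Rational(1, 9421)), Mul(Add(1012, -404), Rational(-1, 794))) = Add(Rational(-7358, 9421), Mul(608, Rational(-1, 794))) = Add(Rational(-7358, 9421), Rational(-304, 397)) = Rational(-5785110, 3740137)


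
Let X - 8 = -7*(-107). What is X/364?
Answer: 757/364 ≈ 2.0797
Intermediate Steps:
X = 757 (X = 8 - 7*(-107) = 8 + 749 = 757)
X/364 = 757/364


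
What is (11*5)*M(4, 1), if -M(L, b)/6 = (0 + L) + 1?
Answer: -1650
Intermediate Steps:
M(L, b) = -6 - 6*L (M(L, b) = -6*((0 + L) + 1) = -6*(L + 1) = -6*(1 + L) = -6 - 6*L)
(11*5)*M(4, 1) = (11*5)*(-6 - 6*4) = 55*(-6 - 24) = 55*(-30) = -1650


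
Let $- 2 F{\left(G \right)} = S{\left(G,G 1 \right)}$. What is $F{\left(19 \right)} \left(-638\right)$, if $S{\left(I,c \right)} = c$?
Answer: $6061$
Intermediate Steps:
$F{\left(G \right)} = - \frac{G}{2}$ ($F{\left(G \right)} = - \frac{G 1}{2} = - \frac{G}{2}$)
$F{\left(19 \right)} \left(-638\right) = \left(- \frac{1}{2}\right) 19 \left(-638\right) = \left(- \frac{19}{2}\right) \left(-638\right) = 6061$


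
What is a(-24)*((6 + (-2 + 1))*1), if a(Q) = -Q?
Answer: 120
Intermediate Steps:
a(-24)*((6 + (-2 + 1))*1) = (-1*(-24))*((6 + (-2 + 1))*1) = 24*((6 - 1)*1) = 24*(5*1) = 24*5 = 120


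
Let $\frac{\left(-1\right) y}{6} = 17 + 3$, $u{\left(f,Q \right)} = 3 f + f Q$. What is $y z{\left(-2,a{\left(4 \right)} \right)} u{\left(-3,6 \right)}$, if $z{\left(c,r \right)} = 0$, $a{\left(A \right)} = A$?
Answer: $0$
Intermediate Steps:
$u{\left(f,Q \right)} = 3 f + Q f$
$y = -120$ ($y = - 6 \left(17 + 3\right) = \left(-6\right) 20 = -120$)
$y z{\left(-2,a{\left(4 \right)} \right)} u{\left(-3,6 \right)} = \left(-120\right) 0 \left(- 3 \left(3 + 6\right)\right) = 0 \left(\left(-3\right) 9\right) = 0 \left(-27\right) = 0$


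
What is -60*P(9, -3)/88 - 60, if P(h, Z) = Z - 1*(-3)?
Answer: -60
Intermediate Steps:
P(h, Z) = 3 + Z (P(h, Z) = Z + 3 = 3 + Z)
-60*P(9, -3)/88 - 60 = -60*(3 - 3)/88 - 60 = -0/88 - 60 = -60*0 - 60 = 0 - 60 = -60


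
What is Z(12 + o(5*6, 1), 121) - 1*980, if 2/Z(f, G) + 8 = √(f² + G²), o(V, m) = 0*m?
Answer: -14426564/14721 + 2*√14785/14721 ≈ -979.98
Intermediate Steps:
o(V, m) = 0
Z(f, G) = 2/(-8 + √(G² + f²)) (Z(f, G) = 2/(-8 + √(f² + G²)) = 2/(-8 + √(G² + f²)))
Z(12 + o(5*6, 1), 121) - 1*980 = 2/(-8 + √(121² + (12 + 0)²)) - 1*980 = 2/(-8 + √(14641 + 12²)) - 980 = 2/(-8 + √(14641 + 144)) - 980 = 2/(-8 + √14785) - 980 = -980 + 2/(-8 + √14785)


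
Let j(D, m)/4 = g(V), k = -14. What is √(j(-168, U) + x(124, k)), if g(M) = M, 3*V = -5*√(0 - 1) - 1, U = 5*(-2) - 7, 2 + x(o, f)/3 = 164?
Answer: √(4362 - 60*I)/3 ≈ 22.016 - 0.15141*I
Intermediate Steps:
x(o, f) = 486 (x(o, f) = -6 + 3*164 = -6 + 492 = 486)
U = -17 (U = -10 - 7 = -17)
V = -⅓ - 5*I/3 (V = (-5*√(0 - 1) - 1)/3 = (-5*I - 1)/3 = (-1 - 5*I)/3 = -⅓ - 5*I/3 ≈ -0.33333 - 1.6667*I)
j(D, m) = -4/3 - 20*I/3 (j(D, m) = 4*(-⅓ - 5*I/3) = -4/3 - 20*I/3)
√(j(-168, U) + x(124, k)) = √((-4/3 - 20*I/3) + 486) = √(1454/3 - 20*I/3)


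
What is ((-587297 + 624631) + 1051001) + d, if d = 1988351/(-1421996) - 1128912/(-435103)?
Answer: 673369631043679179/618714725588 ≈ 1.0883e+6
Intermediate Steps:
d = 740170863199/618714725588 (d = 1988351*(-1/1421996) - 1128912*(-1/435103) = -1988351/1421996 + 1128912/435103 = 740170863199/618714725588 ≈ 1.1963)
((-587297 + 624631) + 1051001) + d = ((-587297 + 624631) + 1051001) + 740170863199/618714725588 = (37334 + 1051001) + 740170863199/618714725588 = 1088335 + 740170863199/618714725588 = 673369631043679179/618714725588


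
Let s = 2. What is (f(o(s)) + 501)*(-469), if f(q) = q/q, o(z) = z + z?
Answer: -235438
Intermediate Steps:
o(z) = 2*z
f(q) = 1
(f(o(s)) + 501)*(-469) = (1 + 501)*(-469) = 502*(-469) = -235438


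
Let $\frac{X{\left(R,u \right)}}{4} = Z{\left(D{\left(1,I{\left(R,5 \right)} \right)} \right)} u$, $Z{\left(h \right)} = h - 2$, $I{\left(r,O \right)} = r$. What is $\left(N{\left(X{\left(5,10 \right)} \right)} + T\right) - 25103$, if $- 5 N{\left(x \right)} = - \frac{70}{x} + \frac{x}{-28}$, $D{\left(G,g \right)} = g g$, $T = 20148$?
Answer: $- \frac{15933891}{3220} \approx -4948.4$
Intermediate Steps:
$D{\left(G,g \right)} = g^{2}$
$Z{\left(h \right)} = -2 + h$ ($Z{\left(h \right)} = h - 2 = -2 + h$)
$X{\left(R,u \right)} = 4 u \left(-2 + R^{2}\right)$ ($X{\left(R,u \right)} = 4 \left(-2 + R^{2}\right) u = 4 u \left(-2 + R^{2}\right)$)
$N{\left(x \right)} = \frac{14}{x} + \frac{x}{140}$ ($N{\left(x \right)} = - \frac{- \frac{70}{x} + \frac{x}{-28}}{5} = - \frac{- \frac{70}{x} + x \left(- \frac{1}{28}\right)}{5} = - \frac{- \frac{70}{x} - \frac{x}{28}}{5} = \frac{14}{x} + \frac{x}{140}$)
$\left(N{\left(X{\left(5,10 \right)} \right)} + T\right) - 25103 = \left(\left(\frac{14}{4 \cdot 10 \left(-2 + 5^{2}\right)} + \frac{4 \cdot 10 \left(-2 + 5^{2}\right)}{140}\right) + 20148\right) - 25103 = \left(\left(\frac{14}{4 \cdot 10 \left(-2 + 25\right)} + \frac{4 \cdot 10 \left(-2 + 25\right)}{140}\right) + 20148\right) - 25103 = \left(\left(\frac{14}{4 \cdot 10 \cdot 23} + \frac{4 \cdot 10 \cdot 23}{140}\right) + 20148\right) - 25103 = \left(\left(\frac{14}{920} + \frac{1}{140} \cdot 920\right) + 20148\right) - 25103 = \left(\left(14 \cdot \frac{1}{920} + \frac{46}{7}\right) + 20148\right) - 25103 = \left(\left(\frac{7}{460} + \frac{46}{7}\right) + 20148\right) - 25103 = \left(\frac{21209}{3220} + 20148\right) - 25103 = \frac{64897769}{3220} - 25103 = - \frac{15933891}{3220}$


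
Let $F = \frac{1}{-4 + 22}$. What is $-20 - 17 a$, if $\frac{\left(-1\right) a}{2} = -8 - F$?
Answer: $- \frac{2645}{9} \approx -293.89$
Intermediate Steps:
$F = \frac{1}{18} \approx 0.055556$
$a = \frac{145}{9}$ ($a = - 2 \left(-8 - \frac{1}{18}\right) = \left(-2\right) \left(- \frac{145}{18}\right) = \frac{145}{9} \approx 16.111$)
$-20 - 17 a = -20 - \frac{2465}{9} = - \frac{2645}{9}$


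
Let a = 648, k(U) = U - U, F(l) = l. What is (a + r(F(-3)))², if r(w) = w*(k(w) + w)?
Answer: 431649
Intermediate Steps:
k(U) = 0
r(w) = w² (r(w) = w*(0 + w) = w*w = w²)
(a + r(F(-3)))² = (648 + (-3)²)² = (648 + 9)² = 657² = 431649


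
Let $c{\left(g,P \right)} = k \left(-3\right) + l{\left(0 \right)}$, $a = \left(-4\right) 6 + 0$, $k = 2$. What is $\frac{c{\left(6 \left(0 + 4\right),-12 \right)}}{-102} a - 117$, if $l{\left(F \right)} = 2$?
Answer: $- \frac{2005}{17} \approx -117.94$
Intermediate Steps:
$a = -24$ ($a = -24 + 0 = -24$)
$c{\left(g,P \right)} = -4$ ($c{\left(g,P \right)} = 2 \left(-3\right) + 2 = -6 + 2 = -4$)
$\frac{c{\left(6 \left(0 + 4\right),-12 \right)}}{-102} a - 117 = - \frac{4}{-102} \left(-24\right) - 117 = \left(-4\right) \left(- \frac{1}{102}\right) \left(-24\right) - 117 = \frac{2}{51} \left(-24\right) - 117 = - \frac{16}{17} - 117 = - \frac{2005}{17}$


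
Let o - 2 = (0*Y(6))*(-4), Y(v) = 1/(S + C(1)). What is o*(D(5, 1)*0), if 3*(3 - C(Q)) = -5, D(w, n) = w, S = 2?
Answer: 0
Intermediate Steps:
C(Q) = 14/3 (C(Q) = 3 - ⅓*(-5) = 3 + 5/3 = 14/3)
Y(v) = 3/20 (Y(v) = 1/(2 + 14/3) = 1/(20/3) = 3/20)
o = 2 (o = 2 + (0*(3/20))*(-4) = 2 + 0*(-4) = 2 + 0 = 2)
o*(D(5, 1)*0) = 2*(5*0) = 2*0 = 0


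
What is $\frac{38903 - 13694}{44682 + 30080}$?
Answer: $\frac{25209}{74762} \approx 0.33719$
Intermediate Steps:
$\frac{38903 - 13694}{44682 + 30080} = \frac{38903 - 13694}{74762} = 25209 \cdot \frac{1}{74762} = \frac{25209}{74762}$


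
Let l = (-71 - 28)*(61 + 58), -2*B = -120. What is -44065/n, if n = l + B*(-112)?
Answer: 6295/2643 ≈ 2.3818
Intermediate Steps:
B = 60 (B = -1/2*(-120) = 60)
l = -11781 (l = -99*119 = -11781)
n = -18501 (n = -11781 + 60*(-112) = -11781 - 6720 = -18501)
-44065/n = -44065/(-18501) = -44065*(-1/18501) = 6295/2643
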